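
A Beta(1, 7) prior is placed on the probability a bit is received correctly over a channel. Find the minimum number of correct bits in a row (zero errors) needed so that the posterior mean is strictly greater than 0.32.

k = 3

After k correct bits and 0 errors the posterior is Beta(1+k, 7), with mean (1+k)/(1+7+k).
Set (1+k)/(8+k) > 0.32 and solve: k > (0.32·8 − 1)/(1 − 0.32) = 2.294.
The smallest integer exceeding 2.294 is 3.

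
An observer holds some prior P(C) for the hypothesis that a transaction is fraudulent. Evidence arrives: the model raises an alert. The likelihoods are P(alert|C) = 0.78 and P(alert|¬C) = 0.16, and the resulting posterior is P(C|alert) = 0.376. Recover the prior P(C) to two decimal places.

Bayes' rule in odds form gives O(C|E) = O(C)·[P(E|C)/P(E|¬C)], hence O(C) = O(C|E)/LR.
Posterior odds = 0.376/(1−0.376) = 0.6026. LR = 0.78/0.16 = 4.8750.
Prior odds = 0.6026/4.8750 = 0.1236, so P(C) = 0.1236/(1+0.1236) ≈ 0.11.

P(C) = 0.11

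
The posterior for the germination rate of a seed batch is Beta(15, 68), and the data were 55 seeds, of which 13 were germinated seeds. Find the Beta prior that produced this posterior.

Beta(2, 26)

Under Beta–binomial conjugacy the posterior parameters are (α+s, β+f).
Subtract the data counts: 15−13=2, 68−42=26.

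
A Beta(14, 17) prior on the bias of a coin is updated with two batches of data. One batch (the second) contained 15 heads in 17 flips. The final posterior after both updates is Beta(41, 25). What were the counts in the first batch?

12 heads and 6 tails

Because Beta–binomial updating is additive in the counts, the combined data contributed (α_post−α_prior, β_post−β_prior) successes and failures.
Total across both batches: 41−14=27 heads, 25−17=8 tails.
Subtract the second batch: 27−15=12 heads and 8−2=6 tails.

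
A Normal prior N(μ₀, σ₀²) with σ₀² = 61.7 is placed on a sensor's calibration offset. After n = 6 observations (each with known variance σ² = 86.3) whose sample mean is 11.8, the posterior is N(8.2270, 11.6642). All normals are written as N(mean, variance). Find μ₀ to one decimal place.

The posterior mean is a precision-weighted average: μ_n = (τ₀μ₀ + τ_data·x̄)/(τ₀+τ_data), with τ₀=1/σ₀² and τ_data=n/σ².
Here τ₀ = 1/61.7 = 0.016207 and τ_data = 6/86.3 = 0.069525, so τ_n = 0.085732.
Rearranging for μ₀: μ₀ = (μ_n·τ_n − τ_data·x̄)/τ₀ = (8.2270·0.085732 − 0.069525·11.8) / 0.016207 = -0.115078/0.016207 ≈ -7.1.

μ₀ = -7.1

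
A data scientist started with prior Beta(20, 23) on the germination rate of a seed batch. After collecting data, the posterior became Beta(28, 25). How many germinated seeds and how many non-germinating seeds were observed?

Under Beta–binomial conjugacy the posterior parameters are (a+s, b+f).
Match parameters: s=28−20=8, f=25−23=2.

8 germinated seeds and 2 non-germinating seeds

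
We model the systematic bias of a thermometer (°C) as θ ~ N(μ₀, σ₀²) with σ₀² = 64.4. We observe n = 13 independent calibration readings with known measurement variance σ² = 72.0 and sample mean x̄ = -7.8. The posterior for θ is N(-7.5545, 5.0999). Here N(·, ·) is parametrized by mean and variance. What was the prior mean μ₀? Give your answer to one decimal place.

With known observation variance, the Normal–Normal posterior has precision τ_n = τ₀ + n/σ² and mean μ_n = (τ₀μ₀ + (n/σ²)x̄)/τ_n.
Here τ₀ = 1/64.4 = 0.015528 and τ_data = 13/72.0 = 0.180556, so τ_n = 0.196084.
Rearranging for μ₀: μ₀ = (μ_n·τ_n − τ_data·x̄)/τ₀ = (-7.5545·0.196084 − 0.180556·-7.8) / 0.015528 = -0.072980/0.015528 ≈ -4.7.

μ₀ = -4.7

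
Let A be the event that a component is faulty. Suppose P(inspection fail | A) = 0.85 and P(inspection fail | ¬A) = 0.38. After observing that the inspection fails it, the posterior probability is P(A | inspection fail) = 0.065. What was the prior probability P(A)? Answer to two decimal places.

In odds form, posterior odds = prior odds × likelihood ratio, so prior odds = posterior odds ÷ LR.
Posterior odds = 0.065/(1−0.065) = 0.0695. LR = 0.85/0.38 = 2.2368.
Prior odds = 0.0695/2.2368 = 0.0311, so P(A) = 0.0311/(1+0.0311) ≈ 0.03.

P(A) = 0.03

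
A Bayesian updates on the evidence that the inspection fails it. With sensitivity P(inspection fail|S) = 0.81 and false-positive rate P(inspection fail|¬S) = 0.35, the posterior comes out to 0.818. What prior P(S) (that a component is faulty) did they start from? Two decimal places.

Bayes' rule in odds form gives O(S|E) = O(S)·[P(E|S)/P(E|¬S)], hence O(S) = O(S|E)/LR.
Posterior odds = 0.818/(1−0.818) = 4.4945. LR = 0.81/0.35 = 2.3143.
Prior odds = 4.4945/2.3143 = 1.9421, so P(S) = 1.9421/(1+1.9421) ≈ 0.66.

P(S) = 0.66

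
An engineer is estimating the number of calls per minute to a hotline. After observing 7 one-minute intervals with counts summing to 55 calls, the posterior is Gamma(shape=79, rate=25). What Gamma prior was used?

Gamma(shape=24, rate=18)

Gamma–Poisson conjugacy: posterior shape = α + Σxᵢ, posterior rate = β + n.
So α = 79 − 55 = 24 and β = 25 − 7 = 18.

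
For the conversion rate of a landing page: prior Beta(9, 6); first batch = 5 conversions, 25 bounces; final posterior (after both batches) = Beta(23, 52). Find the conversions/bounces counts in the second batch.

Sequential conjugate updates are equivalent to a single update on the pooled data, so total successes = posterior α − prior α and total failures = posterior β − prior β.
Total across both batches: 23−9=14 conversions, 52−6=46 bounces.
Subtract the first batch: 14−5=9 conversions and 46−25=21 bounces.

9 conversions and 21 bounces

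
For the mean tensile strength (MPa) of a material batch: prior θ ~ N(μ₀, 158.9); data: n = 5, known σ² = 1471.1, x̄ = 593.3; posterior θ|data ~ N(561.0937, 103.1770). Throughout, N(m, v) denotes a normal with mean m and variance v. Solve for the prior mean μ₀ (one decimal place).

μ₀ = 543.7

With known observation variance, the Normal–Normal posterior has precision τ_n = τ₀ + n/σ² and mean μ_n = (τ₀μ₀ + (n/σ²)x̄)/τ_n.
Here τ₀ = 1/158.9 = 0.006293 and τ_data = 5/1471.1 = 0.003399, so τ_n = 0.009692.
Rearranging for μ₀: μ₀ = (μ_n·τ_n − τ_data·x̄)/τ₀ = (561.0937·0.009692 − 0.003399·593.3) / 0.006293 = 3.421493/0.006293 ≈ 543.7.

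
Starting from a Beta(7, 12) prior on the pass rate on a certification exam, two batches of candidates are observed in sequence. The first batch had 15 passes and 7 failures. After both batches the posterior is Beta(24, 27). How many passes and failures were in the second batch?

Sequential conjugate updates are equivalent to a single update on the pooled data, so total successes = posterior α − prior α and total failures = posterior β − prior β.
Total across both batches: 24−7=17 passes, 27−12=15 failures.
Subtract the first batch: 17−15=2 passes and 15−7=8 failures.

2 passes and 8 failures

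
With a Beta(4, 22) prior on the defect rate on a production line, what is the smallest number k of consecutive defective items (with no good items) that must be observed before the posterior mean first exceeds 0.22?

After k defective items and 0 good items the posterior is Beta(4+k, 22), with mean (4+k)/(4+22+k).
Set (4+k)/(26+k) > 0.22 and solve: k > (0.22·26 − 4)/(1 − 0.22) = 2.205.
The smallest integer exceeding 2.205 is 3, and checking k=3: (7)/(29) = 0.2414 > 0.22.

k = 3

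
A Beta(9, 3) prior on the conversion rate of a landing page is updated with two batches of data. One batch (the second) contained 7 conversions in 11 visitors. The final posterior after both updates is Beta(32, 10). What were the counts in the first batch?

16 conversions and 3 bounces

Sequential conjugate updates are equivalent to a single update on the pooled data, so total successes = posterior α − prior α and total failures = posterior β − prior β.
Total across both batches: 32−9=23 conversions, 10−3=7 bounces.
Subtract the second batch: 23−7=16 conversions and 7−4=3 bounces.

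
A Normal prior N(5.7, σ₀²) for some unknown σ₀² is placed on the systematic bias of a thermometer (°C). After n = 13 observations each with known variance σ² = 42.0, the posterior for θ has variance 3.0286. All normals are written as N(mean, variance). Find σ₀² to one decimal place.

σ₀² = 48.4

Posterior precision equals prior precision plus data precision: 1/σ_n² = 1/σ₀² + n/σ².
So 1/σ₀² = 1/3.0286 − 13/42.0 = 0.330186 − 0.309524 = 0.020662.
Hence σ₀² = 1/0.020662 ≈ 48.4.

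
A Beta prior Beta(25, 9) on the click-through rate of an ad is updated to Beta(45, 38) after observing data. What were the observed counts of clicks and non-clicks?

Under Beta–binomial conjugacy the posterior parameters are (a+s, b+f).
Match parameters: s=45−25=20, f=38−9=29.

20 clicks and 29 non-clicks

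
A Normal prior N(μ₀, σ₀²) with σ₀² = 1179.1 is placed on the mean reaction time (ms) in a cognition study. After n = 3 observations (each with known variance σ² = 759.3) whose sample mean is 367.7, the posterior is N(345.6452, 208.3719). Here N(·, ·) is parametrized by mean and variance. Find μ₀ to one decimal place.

The posterior mean is a precision-weighted average: μ_n = (τ₀μ₀ + τ_data·x̄)/(τ₀+τ_data), with τ₀=1/σ₀² and τ_data=n/σ².
Here τ₀ = 1/1179.1 = 0.000848 and τ_data = 3/759.3 = 0.003951, so τ_n = 0.004799.
Rearranging for μ₀: μ₀ = (μ_n·τ_n − τ_data·x̄)/τ₀ = (345.6452·0.004799 − 0.003951·367.7) / 0.000848 = 0.205969/0.000848 ≈ 242.9.

μ₀ = 242.9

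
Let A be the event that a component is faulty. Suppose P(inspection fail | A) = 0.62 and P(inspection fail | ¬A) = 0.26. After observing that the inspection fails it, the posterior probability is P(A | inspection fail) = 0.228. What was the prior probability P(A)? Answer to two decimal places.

P(A) = 0.11

In odds form, posterior odds = prior odds × likelihood ratio, so prior odds = posterior odds ÷ LR.
Posterior odds = 0.228/(1−0.228) = 0.2953. LR = 0.62/0.26 = 2.3846.
Prior odds = 0.2953/2.3846 = 0.1238, so P(A) = 0.1238/(1+0.1238) ≈ 0.11.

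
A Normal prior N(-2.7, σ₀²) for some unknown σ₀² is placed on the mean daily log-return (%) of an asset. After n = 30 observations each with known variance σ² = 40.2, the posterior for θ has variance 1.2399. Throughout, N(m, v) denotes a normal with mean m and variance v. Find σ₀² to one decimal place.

σ₀² = 16.6

For the Normal–Normal model with known σ², precisions add: τ_n = τ₀ + n/σ².
So 1/σ₀² = 1/1.2399 − 30/40.2 = 0.806517 − 0.746269 = 0.060248.
Hence σ₀² = 1/0.060248 ≈ 16.6.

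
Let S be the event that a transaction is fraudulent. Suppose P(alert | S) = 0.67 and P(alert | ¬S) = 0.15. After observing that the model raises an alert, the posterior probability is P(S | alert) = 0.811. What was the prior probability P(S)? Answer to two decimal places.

P(S) = 0.49

In odds form, posterior odds = prior odds × likelihood ratio, so prior odds = posterior odds ÷ LR.
Posterior odds = 0.811/(1−0.811) = 4.2910. LR = 0.67/0.15 = 4.4667.
Prior odds = 4.2910/4.4667 = 0.9607, so P(S) = 0.9607/(1+0.9607) ≈ 0.49.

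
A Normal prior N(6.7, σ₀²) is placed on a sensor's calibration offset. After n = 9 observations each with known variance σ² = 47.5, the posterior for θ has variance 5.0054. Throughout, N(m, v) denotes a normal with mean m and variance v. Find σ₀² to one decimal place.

σ₀² = 97.0

For the Normal–Normal model with known σ², precisions add: τ_n = τ₀ + n/σ².
So 1/σ₀² = 1/5.0054 − 9/47.5 = 0.199784 − 0.189474 = 0.010310.
Hence σ₀² = 1/0.010310 ≈ 97.0.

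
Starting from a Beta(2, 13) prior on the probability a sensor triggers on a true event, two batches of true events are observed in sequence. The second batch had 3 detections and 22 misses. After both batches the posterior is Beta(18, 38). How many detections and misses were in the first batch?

13 detections and 3 misses

Because Beta–binomial updating is additive in the counts, the combined data contributed (α_post−α_prior, β_post−β_prior) successes and failures.
Total across both batches: 18−2=16 detections, 38−13=25 misses.
Subtract the second batch: 16−3=13 detections and 25−22=3 misses.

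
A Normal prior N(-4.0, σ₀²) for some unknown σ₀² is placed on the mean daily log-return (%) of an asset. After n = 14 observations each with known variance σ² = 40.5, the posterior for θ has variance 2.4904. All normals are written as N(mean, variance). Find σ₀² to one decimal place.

σ₀² = 17.9

Posterior precision equals prior precision plus data precision: 1/σ_n² = 1/σ₀² + n/σ².
So 1/σ₀² = 1/2.4904 − 14/40.5 = 0.401542 − 0.345679 = 0.055863.
Hence σ₀² = 1/0.055863 ≈ 17.9.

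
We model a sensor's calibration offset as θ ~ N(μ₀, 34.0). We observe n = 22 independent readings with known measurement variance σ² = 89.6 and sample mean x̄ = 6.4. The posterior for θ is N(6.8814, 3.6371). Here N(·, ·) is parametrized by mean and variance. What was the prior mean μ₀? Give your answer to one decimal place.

μ₀ = 10.9

With known observation variance, the Normal–Normal posterior has precision τ_n = τ₀ + n/σ² and mean μ_n = (τ₀μ₀ + (n/σ²)x̄)/τ_n.
Here τ₀ = 1/34.0 = 0.029412 and τ_data = 22/89.6 = 0.245536, so τ_n = 0.274948.
Rearranging for μ₀: μ₀ = (μ_n·τ_n − τ_data·x̄)/τ₀ = (6.8814·0.274948 − 0.245536·6.4) / 0.029412 = 0.320597/0.029412 ≈ 10.9.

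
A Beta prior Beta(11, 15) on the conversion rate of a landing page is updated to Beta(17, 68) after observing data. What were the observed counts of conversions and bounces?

6 conversions and 53 bounces

Beta is conjugate to the binomial likelihood: posterior = Beta(α+s, β+f).
Match parameters: s=17−11=6, f=68−15=53.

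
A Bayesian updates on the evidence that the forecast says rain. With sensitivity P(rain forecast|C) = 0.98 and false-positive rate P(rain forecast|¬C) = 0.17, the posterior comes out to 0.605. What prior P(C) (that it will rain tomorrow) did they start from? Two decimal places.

In odds form, posterior odds = prior odds × likelihood ratio, so prior odds = posterior odds ÷ LR.
Posterior odds = 0.605/(1−0.605) = 1.5316. LR = 0.98/0.17 = 5.7647.
Prior odds = 1.5316/5.7647 = 0.2657, so P(C) = 0.2657/(1+0.2657) ≈ 0.21.

P(C) = 0.21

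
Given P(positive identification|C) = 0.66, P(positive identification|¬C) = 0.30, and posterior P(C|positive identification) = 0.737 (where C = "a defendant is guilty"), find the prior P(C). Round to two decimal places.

Bayes' rule in odds form gives O(C|E) = O(C)·[P(E|C)/P(E|¬C)], hence O(C) = O(C|E)/LR.
Posterior odds = 0.737/(1−0.737) = 2.8023. LR = 0.66/0.30 = 2.2000.
Prior odds = 2.8023/2.2000 = 1.2738, so P(C) = 1.2738/(1+1.2738) ≈ 0.56.

P(C) = 0.56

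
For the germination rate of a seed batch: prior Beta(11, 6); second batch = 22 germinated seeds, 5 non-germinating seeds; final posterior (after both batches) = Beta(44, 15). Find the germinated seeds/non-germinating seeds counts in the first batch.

Because Beta–binomial updating is additive in the counts, the combined data contributed (α_post−α_prior, β_post−β_prior) successes and failures.
Total across both batches: 44−11=33 germinated seeds, 15−6=9 non-germinating seeds.
Subtract the second batch: 33−22=11 germinated seeds and 9−5=4 non-germinating seeds.

11 germinated seeds and 4 non-germinating seeds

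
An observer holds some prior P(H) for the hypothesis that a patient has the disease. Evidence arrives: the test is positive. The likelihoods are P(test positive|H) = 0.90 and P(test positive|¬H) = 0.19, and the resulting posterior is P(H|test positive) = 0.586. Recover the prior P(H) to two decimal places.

In odds form, posterior odds = prior odds × likelihood ratio, so prior odds = posterior odds ÷ LR.
Posterior odds = 0.586/(1−0.586) = 1.4155. LR = 0.90/0.19 = 4.7368.
Prior odds = 1.4155/4.7368 = 0.2988, so P(H) = 0.2988/(1+0.2988) ≈ 0.23.

P(H) = 0.23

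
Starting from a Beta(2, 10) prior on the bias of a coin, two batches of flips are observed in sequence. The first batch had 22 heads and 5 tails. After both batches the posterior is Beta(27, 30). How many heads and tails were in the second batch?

3 heads and 15 tails

Sequential conjugate updates are equivalent to a single update on the pooled data, so total successes = posterior α − prior α and total failures = posterior β − prior β.
Total across both batches: 27−2=25 heads, 30−10=20 tails.
Subtract the first batch: 25−22=3 heads and 20−5=15 tails.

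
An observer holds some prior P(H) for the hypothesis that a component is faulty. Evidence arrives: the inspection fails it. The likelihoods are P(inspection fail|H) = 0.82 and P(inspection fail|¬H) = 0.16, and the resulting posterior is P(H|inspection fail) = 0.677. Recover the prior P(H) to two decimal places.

In odds form, posterior odds = prior odds × likelihood ratio, so prior odds = posterior odds ÷ LR.
Posterior odds = 0.677/(1−0.677) = 2.0960. LR = 0.82/0.16 = 5.1250.
Prior odds = 2.0960/5.1250 = 0.4090, so P(H) = 0.4090/(1+0.4090) ≈ 0.29.

P(H) = 0.29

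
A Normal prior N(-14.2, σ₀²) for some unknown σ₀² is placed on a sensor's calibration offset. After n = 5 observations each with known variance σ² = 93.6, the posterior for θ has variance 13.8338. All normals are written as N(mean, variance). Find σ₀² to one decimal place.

σ₀² = 53.0

Posterior precision equals prior precision plus data precision: 1/σ_n² = 1/σ₀² + n/σ².
So 1/σ₀² = 1/13.8338 − 5/93.6 = 0.072287 − 0.053419 = 0.018868.
Hence σ₀² = 1/0.018868 ≈ 53.0.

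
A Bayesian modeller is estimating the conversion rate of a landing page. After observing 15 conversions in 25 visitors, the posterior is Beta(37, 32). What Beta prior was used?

Beta is conjugate to the binomial likelihood: posterior = Beta(α+s, β+f).
So α = 37 − 15 = 22 and β = 32 − 10 = 22.

Beta(22, 22)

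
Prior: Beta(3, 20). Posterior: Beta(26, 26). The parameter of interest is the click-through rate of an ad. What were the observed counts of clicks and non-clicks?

23 clicks and 6 non-clicks

Under Beta–binomial conjugacy the posterior parameters are (a+s, b+f).
So s = 26 − 3 = 23 and f = 26 − 20 = 6.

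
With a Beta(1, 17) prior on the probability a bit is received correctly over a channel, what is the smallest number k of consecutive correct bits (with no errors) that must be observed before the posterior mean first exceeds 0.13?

k = 2

After k correct bits and 0 errors the posterior is Beta(1+k, 17), with mean (1+k)/(1+17+k).
Set (1+k)/(18+k) > 0.13 and solve: k > (0.13·18 − 1)/(1 − 0.13) = 1.540.
The smallest integer exceeding 1.540 is 2.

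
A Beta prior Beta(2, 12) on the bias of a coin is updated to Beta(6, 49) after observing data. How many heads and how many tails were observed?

Beta is conjugate to the binomial likelihood: posterior = Beta(a+s, b+f).
So s = 6 − 2 = 4 and f = 49 − 12 = 37.

4 heads and 37 tails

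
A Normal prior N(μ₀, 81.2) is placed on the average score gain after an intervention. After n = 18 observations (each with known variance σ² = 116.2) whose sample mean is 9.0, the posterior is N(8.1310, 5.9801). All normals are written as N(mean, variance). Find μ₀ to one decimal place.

μ₀ = -2.8

With known observation variance, the Normal–Normal posterior has precision τ_n = τ₀ + n/σ² and mean μ_n = (τ₀μ₀ + (n/σ²)x̄)/τ_n.
Here τ₀ = 1/81.2 = 0.012315 and τ_data = 18/116.2 = 0.154905, so τ_n = 0.167220.
Rearranging for μ₀: μ₀ = (μ_n·τ_n − τ_data·x̄)/τ₀ = (8.1310·0.167220 − 0.154905·9.0) / 0.012315 = -0.034479/0.012315 ≈ -2.8.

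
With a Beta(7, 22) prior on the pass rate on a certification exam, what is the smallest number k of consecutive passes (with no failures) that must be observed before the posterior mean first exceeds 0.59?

After k passes and 0 failures the posterior is Beta(7+k, 22), with mean (7+k)/(7+22+k).
Set (7+k)/(29+k) > 0.59 and solve: k > (0.59·29 − 7)/(1 − 0.59) = 24.659.
The smallest integer exceeding 24.659 is 25, and checking k=25: (32)/(54) = 0.5926 > 0.59.

k = 25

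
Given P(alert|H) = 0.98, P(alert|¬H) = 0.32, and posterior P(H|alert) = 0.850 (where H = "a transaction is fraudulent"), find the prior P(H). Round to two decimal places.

P(H) = 0.65

In odds form, posterior odds = prior odds × likelihood ratio, so prior odds = posterior odds ÷ LR.
Posterior odds = 0.850/(1−0.850) = 5.6667. LR = 0.98/0.32 = 3.0625.
Prior odds = 5.6667/3.0625 = 1.8504, so P(H) = 1.8504/(1+1.8504) ≈ 0.65.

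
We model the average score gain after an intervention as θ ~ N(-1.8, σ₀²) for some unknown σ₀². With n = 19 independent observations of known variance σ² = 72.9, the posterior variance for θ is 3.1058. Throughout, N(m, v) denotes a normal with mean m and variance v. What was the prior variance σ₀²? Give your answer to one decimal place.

σ₀² = 16.3

Posterior precision equals prior precision plus data precision: 1/σ_n² = 1/σ₀² + n/σ².
So 1/σ₀² = 1/3.1058 − 19/72.9 = 0.321978 − 0.260631 = 0.061347.
Hence σ₀² = 1/0.061347 ≈ 16.3.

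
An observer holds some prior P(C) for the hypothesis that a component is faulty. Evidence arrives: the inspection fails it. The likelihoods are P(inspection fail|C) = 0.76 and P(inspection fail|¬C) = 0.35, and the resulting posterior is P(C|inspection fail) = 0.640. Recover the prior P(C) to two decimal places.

P(C) = 0.45

In odds form, posterior odds = prior odds × likelihood ratio, so prior odds = posterior odds ÷ LR.
Posterior odds = 0.640/(1−0.640) = 1.7778. LR = 0.76/0.35 = 2.1714.
Prior odds = 1.7778/2.1714 = 0.8187, so P(C) = 0.8187/(1+0.8187) ≈ 0.45.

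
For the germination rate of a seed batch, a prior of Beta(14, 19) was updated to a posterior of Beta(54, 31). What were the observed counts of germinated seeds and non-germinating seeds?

40 germinated seeds and 12 non-germinating seeds

Under Beta–binomial conjugacy the posterior parameters are (a+s, b+f).
So s = 54 − 14 = 40 and f = 31 − 19 = 12.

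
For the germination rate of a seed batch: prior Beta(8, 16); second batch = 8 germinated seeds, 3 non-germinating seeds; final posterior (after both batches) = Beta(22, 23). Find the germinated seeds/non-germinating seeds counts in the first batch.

Because Beta–binomial updating is additive in the counts, the combined data contributed (α_post−α_prior, β_post−β_prior) successes and failures.
Total across both batches: 22−8=14 germinated seeds, 23−16=7 non-germinating seeds.
Subtract the second batch: 14−8=6 germinated seeds and 7−3=4 non-germinating seeds.

6 germinated seeds and 4 non-germinating seeds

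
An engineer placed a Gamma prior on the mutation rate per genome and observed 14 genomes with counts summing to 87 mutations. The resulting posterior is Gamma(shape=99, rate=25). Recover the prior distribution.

Gamma(shape=12, rate=11)

A Gamma(α, β) prior (rate parametrization) on a Poisson rate with n observations summing to S gives posterior Gamma(α+S, β+n).
So α = 99 − 87 = 12 and β = 25 − 14 = 11.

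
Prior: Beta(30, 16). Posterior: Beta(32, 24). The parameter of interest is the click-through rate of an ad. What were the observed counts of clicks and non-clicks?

2 clicks and 8 non-clicks

Under Beta–binomial conjugacy the posterior parameters are (α+s, β+f).
So s = 32 − 30 = 2 and f = 24 − 16 = 8.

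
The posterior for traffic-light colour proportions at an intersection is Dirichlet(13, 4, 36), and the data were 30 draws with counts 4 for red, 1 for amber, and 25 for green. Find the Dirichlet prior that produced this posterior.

Dirichlet(9, 3, 11)

For a Dirichlet(α) prior with multinomial counts c, the posterior is Dirichlet(α + c) componentwise.
Subtract each count from the matching posterior parameter: 13−4=9, 4−1=3, 36−25=11.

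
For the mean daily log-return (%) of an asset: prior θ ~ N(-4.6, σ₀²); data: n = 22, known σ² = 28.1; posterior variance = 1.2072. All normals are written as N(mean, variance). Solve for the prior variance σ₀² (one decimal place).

σ₀² = 22.0

Posterior precision equals prior precision plus data precision: 1/σ_n² = 1/σ₀² + n/σ².
So 1/σ₀² = 1/1.2072 − 22/28.1 = 0.828363 − 0.782918 = 0.045445.
Hence σ₀² = 1/0.045445 ≈ 22.0.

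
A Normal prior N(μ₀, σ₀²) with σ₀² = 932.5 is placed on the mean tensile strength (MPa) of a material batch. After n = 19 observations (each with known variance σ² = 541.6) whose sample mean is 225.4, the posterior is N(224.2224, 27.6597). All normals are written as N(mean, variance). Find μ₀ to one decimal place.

μ₀ = 185.7

With known observation variance, the Normal–Normal posterior has precision τ_n = τ₀ + n/σ² and mean μ_n = (τ₀μ₀ + (n/σ²)x̄)/τ_n.
Here τ₀ = 1/932.5 = 0.001072 and τ_data = 19/541.6 = 0.035081, so τ_n = 0.036153.
Rearranging for μ₀: μ₀ = (μ_n·τ_n − τ_data·x̄)/τ₀ = (224.2224·0.036153 − 0.035081·225.4) / 0.001072 = 0.199055/0.001072 ≈ 185.7.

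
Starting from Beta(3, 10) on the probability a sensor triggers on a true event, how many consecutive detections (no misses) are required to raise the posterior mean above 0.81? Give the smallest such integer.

k = 40

After k detections and 0 misses the posterior is Beta(3+k, 10), with mean (3+k)/(3+10+k).
Set (3+k)/(13+k) > 0.81 and solve: k > (0.81·13 − 3)/(1 − 0.81) = 39.632.
The smallest integer exceeding 39.632 is 40, and checking k=40: (43)/(53) = 0.8113 > 0.81.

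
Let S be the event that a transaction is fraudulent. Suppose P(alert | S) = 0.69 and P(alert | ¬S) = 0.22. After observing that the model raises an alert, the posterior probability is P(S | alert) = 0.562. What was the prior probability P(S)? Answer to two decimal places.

P(S) = 0.29

Bayes' rule in odds form gives O(S|E) = O(S)·[P(E|S)/P(E|¬S)], hence O(S) = O(S|E)/LR.
Posterior odds = 0.562/(1−0.562) = 1.2831. LR = 0.69/0.22 = 3.1364.
Prior odds = 1.2831/3.1364 = 0.4091, so P(S) = 0.4091/(1+0.4091) ≈ 0.29.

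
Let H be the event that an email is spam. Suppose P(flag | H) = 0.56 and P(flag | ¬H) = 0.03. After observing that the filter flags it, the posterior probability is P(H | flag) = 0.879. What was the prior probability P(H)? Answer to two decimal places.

P(H) = 0.28

In odds form, posterior odds = prior odds × likelihood ratio, so prior odds = posterior odds ÷ LR.
Posterior odds = 0.879/(1−0.879) = 7.2645. LR = 0.56/0.03 = 18.6667.
Prior odds = 7.2645/18.6667 = 0.3892, so P(H) = 0.3892/(1+0.3892) ≈ 0.28.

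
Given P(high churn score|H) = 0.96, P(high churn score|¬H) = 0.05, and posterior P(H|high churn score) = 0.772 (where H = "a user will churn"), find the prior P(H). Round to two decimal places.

In odds form, posterior odds = prior odds × likelihood ratio, so prior odds = posterior odds ÷ LR.
Posterior odds = 0.772/(1−0.772) = 3.3860. LR = 0.96/0.05 = 19.2000.
Prior odds = 3.3860/19.2000 = 0.1764, so P(H) = 0.1764/(1+0.1764) ≈ 0.15.

P(H) = 0.15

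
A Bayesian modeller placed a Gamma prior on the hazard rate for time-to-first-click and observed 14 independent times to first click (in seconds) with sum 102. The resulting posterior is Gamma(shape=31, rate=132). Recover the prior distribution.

For an exponential likelihood with a Gamma(α, β) prior on the rate, n observations with total T give posterior Gamma(α+n, β+T).
So α = 31 − 14 = 17 and β = 132 − 102 = 30.

Gamma(shape=17, rate=30)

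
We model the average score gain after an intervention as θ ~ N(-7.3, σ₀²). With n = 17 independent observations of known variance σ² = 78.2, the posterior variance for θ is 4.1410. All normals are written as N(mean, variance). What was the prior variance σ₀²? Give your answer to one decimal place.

For the Normal–Normal model with known σ², precisions add: τ_n = τ₀ + n/σ².
So 1/σ₀² = 1/4.1410 − 17/78.2 = 0.241488 − 0.217391 = 0.024097.
Hence σ₀² = 1/0.024097 ≈ 41.5.

σ₀² = 41.5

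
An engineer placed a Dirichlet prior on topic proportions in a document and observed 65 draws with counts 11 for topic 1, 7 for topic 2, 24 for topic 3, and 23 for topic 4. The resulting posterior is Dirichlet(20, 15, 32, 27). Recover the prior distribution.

For a Dirichlet(α) prior with multinomial counts c, the posterior is Dirichlet(α + c) componentwise.
Subtract each count from the matching posterior parameter: 20−11=9, 15−7=8, 32−24=8, 27−23=4.

Dirichlet(9, 8, 8, 4)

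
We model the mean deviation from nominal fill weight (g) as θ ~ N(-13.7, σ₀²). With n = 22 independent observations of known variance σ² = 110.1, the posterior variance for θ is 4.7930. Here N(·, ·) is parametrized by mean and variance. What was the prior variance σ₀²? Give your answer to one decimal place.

σ₀² = 113.4

Posterior precision equals prior precision plus data precision: 1/σ_n² = 1/σ₀² + n/σ².
So 1/σ₀² = 1/4.7930 − 22/110.1 = 0.208638 − 0.199818 = 0.008820.
Hence σ₀² = 1/0.008820 ≈ 113.4.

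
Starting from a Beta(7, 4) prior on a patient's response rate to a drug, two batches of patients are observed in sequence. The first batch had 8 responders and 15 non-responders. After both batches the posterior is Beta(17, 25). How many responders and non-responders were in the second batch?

2 responders and 6 non-responders

Sequential conjugate updates are equivalent to a single update on the pooled data, so total successes = posterior α − prior α and total failures = posterior β − prior β.
Total across both batches: 17−7=10 responders, 25−4=21 non-responders.
Subtract the first batch: 10−8=2 responders and 21−15=6 non-responders.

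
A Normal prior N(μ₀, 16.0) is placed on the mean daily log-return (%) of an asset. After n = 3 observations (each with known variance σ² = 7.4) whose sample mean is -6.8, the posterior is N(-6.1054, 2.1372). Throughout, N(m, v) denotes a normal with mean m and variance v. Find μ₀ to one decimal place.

With known observation variance, the Normal–Normal posterior has precision τ_n = τ₀ + n/σ² and mean μ_n = (τ₀μ₀ + (n/σ²)x̄)/τ_n.
Here τ₀ = 1/16.0 = 0.062500 and τ_data = 3/7.4 = 0.405405, so τ_n = 0.467905.
Rearranging for μ₀: μ₀ = (μ_n·τ_n − τ_data·x̄)/τ₀ = (-6.1054·0.467905 − 0.405405·-6.8) / 0.062500 = -0.099993/0.062500 ≈ -1.6.

μ₀ = -1.6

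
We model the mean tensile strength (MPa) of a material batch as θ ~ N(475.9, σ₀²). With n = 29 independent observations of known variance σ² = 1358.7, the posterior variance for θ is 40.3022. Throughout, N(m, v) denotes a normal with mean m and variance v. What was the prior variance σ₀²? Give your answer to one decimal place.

σ₀² = 288.3

For the Normal–Normal model with known σ², precisions add: τ_n = τ₀ + n/σ².
So 1/σ₀² = 1/40.3022 − 29/1358.7 = 0.024813 − 0.021344 = 0.003469.
Hence σ₀² = 1/0.003469 ≈ 288.3.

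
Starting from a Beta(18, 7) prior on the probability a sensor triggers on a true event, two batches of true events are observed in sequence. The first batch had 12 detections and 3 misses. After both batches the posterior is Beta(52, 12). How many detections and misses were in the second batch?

22 detections and 2 misses

Because Beta–binomial updating is additive in the counts, the combined data contributed (α_post−α_prior, β_post−β_prior) successes and failures.
Total across both batches: 52−18=34 detections, 12−7=5 misses.
Subtract the first batch: 34−12=22 detections and 5−3=2 misses.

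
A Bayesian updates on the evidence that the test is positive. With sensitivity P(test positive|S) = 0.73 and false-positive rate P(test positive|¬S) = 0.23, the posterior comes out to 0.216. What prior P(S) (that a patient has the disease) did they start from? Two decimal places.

In odds form, posterior odds = prior odds × likelihood ratio, so prior odds = posterior odds ÷ LR.
Posterior odds = 0.216/(1−0.216) = 0.2755. LR = 0.73/0.23 = 3.1739.
Prior odds = 0.2755/3.1739 = 0.0868, so P(S) = 0.0868/(1+0.0868) ≈ 0.08.

P(S) = 0.08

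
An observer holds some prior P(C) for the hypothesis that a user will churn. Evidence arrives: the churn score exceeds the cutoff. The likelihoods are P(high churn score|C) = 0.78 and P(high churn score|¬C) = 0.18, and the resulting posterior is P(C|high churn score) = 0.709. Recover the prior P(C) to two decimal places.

In odds form, posterior odds = prior odds × likelihood ratio, so prior odds = posterior odds ÷ LR.
Posterior odds = 0.709/(1−0.709) = 2.4364. LR = 0.78/0.18 = 4.3333.
Prior odds = 2.4364/4.3333 = 0.5623, so P(C) = 0.5623/(1+0.5623) ≈ 0.36.

P(C) = 0.36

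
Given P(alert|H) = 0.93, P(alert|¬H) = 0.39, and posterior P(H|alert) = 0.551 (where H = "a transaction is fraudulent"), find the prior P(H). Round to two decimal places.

P(H) = 0.34

In odds form, posterior odds = prior odds × likelihood ratio, so prior odds = posterior odds ÷ LR.
Posterior odds = 0.551/(1−0.551) = 1.2272. LR = 0.93/0.39 = 2.3846.
Prior odds = 1.2272/2.3846 = 0.5146, so P(H) = 0.5146/(1+0.5146) ≈ 0.34.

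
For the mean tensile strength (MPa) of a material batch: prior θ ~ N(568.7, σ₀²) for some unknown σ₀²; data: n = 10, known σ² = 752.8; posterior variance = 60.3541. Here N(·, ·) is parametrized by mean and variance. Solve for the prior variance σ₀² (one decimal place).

σ₀² = 304.4

For the Normal–Normal model with known σ², precisions add: τ_n = τ₀ + n/σ².
So 1/σ₀² = 1/60.3541 − 10/752.8 = 0.016569 − 0.013284 = 0.003285.
Hence σ₀² = 1/0.003285 ≈ 304.4.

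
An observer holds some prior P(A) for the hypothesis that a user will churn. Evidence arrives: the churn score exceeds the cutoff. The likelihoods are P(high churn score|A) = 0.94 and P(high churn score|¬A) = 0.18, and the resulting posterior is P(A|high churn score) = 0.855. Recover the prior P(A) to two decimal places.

Bayes' rule in odds form gives O(A|E) = O(A)·[P(E|A)/P(E|¬A)], hence O(A) = O(A|E)/LR.
Posterior odds = 0.855/(1−0.855) = 5.8966. LR = 0.94/0.18 = 5.2222.
Prior odds = 5.8966/5.2222 = 1.1291, so P(A) = 1.1291/(1+1.1291) ≈ 0.53.

P(A) = 0.53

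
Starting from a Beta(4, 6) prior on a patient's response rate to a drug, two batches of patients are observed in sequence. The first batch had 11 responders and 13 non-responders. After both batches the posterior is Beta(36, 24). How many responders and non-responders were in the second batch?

21 responders and 5 non-responders

Because Beta–binomial updating is additive in the counts, the combined data contributed (α_post−α_prior, β_post−β_prior) successes and failures.
Total across both batches: 36−4=32 responders, 24−6=18 non-responders.
Subtract the first batch: 32−11=21 responders and 18−13=5 non-responders.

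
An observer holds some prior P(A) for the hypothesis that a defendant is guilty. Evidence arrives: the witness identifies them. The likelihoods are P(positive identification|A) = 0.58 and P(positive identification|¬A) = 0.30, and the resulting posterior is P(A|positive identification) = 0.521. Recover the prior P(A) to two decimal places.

P(A) = 0.36

In odds form, posterior odds = prior odds × likelihood ratio, so prior odds = posterior odds ÷ LR.
Posterior odds = 0.521/(1−0.521) = 1.0877. LR = 0.58/0.30 = 1.9333.
Prior odds = 1.0877/1.9333 = 0.5626, so P(A) = 0.5626/(1+0.5626) ≈ 0.36.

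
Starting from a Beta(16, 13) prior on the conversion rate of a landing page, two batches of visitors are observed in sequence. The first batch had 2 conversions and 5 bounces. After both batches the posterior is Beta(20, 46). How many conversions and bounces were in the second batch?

Because Beta–binomial updating is additive in the counts, the combined data contributed (α_post−α_prior, β_post−β_prior) successes and failures.
Total across both batches: 20−16=4 conversions, 46−13=33 bounces.
Subtract the first batch: 4−2=2 conversions and 33−5=28 bounces.

2 conversions and 28 bounces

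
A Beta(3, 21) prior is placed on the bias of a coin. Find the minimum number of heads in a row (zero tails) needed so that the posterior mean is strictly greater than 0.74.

k = 57

After k heads and 0 tails the posterior is Beta(3+k, 21), with mean (3+k)/(3+21+k).
Set (3+k)/(24+k) > 0.74 and solve: k > (0.74·24 − 3)/(1 − 0.74) = 56.769.
The smallest integer exceeding 56.769 is 57.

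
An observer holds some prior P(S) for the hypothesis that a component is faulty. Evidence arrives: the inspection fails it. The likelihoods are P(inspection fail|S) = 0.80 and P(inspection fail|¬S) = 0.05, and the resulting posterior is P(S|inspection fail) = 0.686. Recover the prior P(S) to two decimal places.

Bayes' rule in odds form gives O(S|E) = O(S)·[P(E|S)/P(E|¬S)], hence O(S) = O(S|E)/LR.
Posterior odds = 0.686/(1−0.686) = 2.1847. LR = 0.80/0.05 = 16.0000.
Prior odds = 2.1847/16.0000 = 0.1365, so P(S) = 0.1365/(1+0.1365) ≈ 0.12.

P(S) = 0.12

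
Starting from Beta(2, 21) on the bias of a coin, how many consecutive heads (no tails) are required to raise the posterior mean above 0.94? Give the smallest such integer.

k = 328

After k heads and 0 tails the posterior is Beta(2+k, 21), with mean (2+k)/(2+21+k).
Set (2+k)/(23+k) > 0.94 and solve: k > (0.94·23 − 2)/(1 − 0.94) = 327.000.
The smallest integer exceeding 327.000 is 328, and checking k=328: (330)/(351) = 0.9402 > 0.94.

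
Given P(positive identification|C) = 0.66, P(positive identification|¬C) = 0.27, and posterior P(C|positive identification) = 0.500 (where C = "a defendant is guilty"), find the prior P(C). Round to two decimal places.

In odds form, posterior odds = prior odds × likelihood ratio, so prior odds = posterior odds ÷ LR.
Posterior odds = 0.500/(1−0.500) = 1.0000. LR = 0.66/0.27 = 2.4444.
Prior odds = 1.0000/2.4444 = 0.4091, so P(C) = 0.4091/(1+0.4091) ≈ 0.29.

P(C) = 0.29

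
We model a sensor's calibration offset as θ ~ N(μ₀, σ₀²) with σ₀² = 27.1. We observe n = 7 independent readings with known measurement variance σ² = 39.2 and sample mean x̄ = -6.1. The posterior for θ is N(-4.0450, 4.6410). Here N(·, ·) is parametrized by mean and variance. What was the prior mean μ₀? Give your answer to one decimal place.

The posterior mean is a precision-weighted average: μ_n = (τ₀μ₀ + τ_data·x̄)/(τ₀+τ_data), with τ₀=1/σ₀² and τ_data=n/σ².
Here τ₀ = 1/27.1 = 0.036900 and τ_data = 7/39.2 = 0.178571, so τ_n = 0.215471.
Rearranging for μ₀: μ₀ = (μ_n·τ_n − τ_data·x̄)/τ₀ = (-4.0450·0.215471 − 0.178571·-6.1) / 0.036900 = 0.217703/0.036900 ≈ 5.9.

μ₀ = 5.9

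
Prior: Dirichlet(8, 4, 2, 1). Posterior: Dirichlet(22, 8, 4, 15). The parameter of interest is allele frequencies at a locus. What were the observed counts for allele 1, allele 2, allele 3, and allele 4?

For a Dirichlet(α) prior with multinomial counts c, the posterior is Dirichlet(α + c) componentwise.
Counts are posterior − prior componentwise: 22−8=14, 8−4=4, 4−2=2, 15−1=14.

counts (14, 4, 2, 14)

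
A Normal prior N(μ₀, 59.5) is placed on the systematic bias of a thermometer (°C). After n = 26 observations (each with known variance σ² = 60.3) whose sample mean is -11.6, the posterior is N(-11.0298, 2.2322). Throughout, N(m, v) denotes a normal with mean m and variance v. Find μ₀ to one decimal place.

The posterior mean is a precision-weighted average: μ_n = (τ₀μ₀ + τ_data·x̄)/(τ₀+τ_data), with τ₀=1/σ₀² and τ_data=n/σ².
Here τ₀ = 1/59.5 = 0.016807 and τ_data = 26/60.3 = 0.431177, so τ_n = 0.447984.
Rearranging for μ₀: μ₀ = (μ_n·τ_n − τ_data·x̄)/τ₀ = (-11.0298·0.447984 − 0.431177·-11.6) / 0.016807 = 0.060479/0.016807 ≈ 3.6.

μ₀ = 3.6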